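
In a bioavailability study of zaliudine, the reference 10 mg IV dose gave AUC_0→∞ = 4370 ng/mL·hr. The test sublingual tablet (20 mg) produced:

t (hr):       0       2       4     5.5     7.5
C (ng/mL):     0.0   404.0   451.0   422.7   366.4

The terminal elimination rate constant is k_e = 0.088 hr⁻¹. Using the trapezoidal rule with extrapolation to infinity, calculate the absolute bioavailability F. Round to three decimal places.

Trapezoidal AUC_0→7.5 (sublingual tablet):
  [0→2]: (0.0+404.0)/2 × 2 = 404.0
  [2→4]: (404.0+451.0)/2 × 2 = 855.0
  [4→5.5]: (451.0+422.7)/2 × 1.5 = 655.275
  [5.5→7.5]: (422.7+366.4)/2 × 2 = 789.1
  Sum = 2703.375 ng/mL·hr
Tail: C_last/k_e = 366.4/0.088 = 4163.636
AUC_0→∞ (sublingual tablet) = 2703.375 + 4163.636 = 6867.011 ng/mL·hr
F = (AUC_ev/D_ev)/(AUC_iv/D_iv) = (6867.011/20)/(4370/10) = 343.35055/437 = 0.7857

F = 0.786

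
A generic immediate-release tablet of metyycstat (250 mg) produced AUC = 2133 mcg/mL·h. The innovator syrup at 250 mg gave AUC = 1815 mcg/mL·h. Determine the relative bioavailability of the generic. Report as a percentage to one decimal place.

F_rel = 117.5%

F_rel = (AUC_test/D_test) / (AUC_ref/D_ref)
      = (2133/250) / (1815/250)
      = 8.532 / 7.26 = 1.1752 = 117.52%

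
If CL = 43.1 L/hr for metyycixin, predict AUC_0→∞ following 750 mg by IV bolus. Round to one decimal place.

AUC = 17.4 mg/L·hr

AUC_0→∞ = Dose_iv / CL
        = 750 / 43.1 = 17.4014 mg/L·hr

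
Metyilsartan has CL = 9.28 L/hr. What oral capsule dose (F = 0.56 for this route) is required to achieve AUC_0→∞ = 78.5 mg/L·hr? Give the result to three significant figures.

Dose = 1300 mg

Dose = CL × AUC_0→∞ / F
     = 9.28 × 78.5 / 0.56 = 1300.86 mg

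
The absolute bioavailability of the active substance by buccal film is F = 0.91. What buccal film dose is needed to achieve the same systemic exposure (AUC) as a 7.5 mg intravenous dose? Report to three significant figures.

D_buccal = 8.24 mg

For equal systemic exposure: F × D_ev = D_iv
D_ev = D_iv / F = 7.5 / 0.91 = 8.24176 mg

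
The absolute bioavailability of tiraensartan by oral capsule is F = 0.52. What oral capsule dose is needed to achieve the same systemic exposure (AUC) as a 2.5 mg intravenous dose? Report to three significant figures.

D_oral = 4.81 mg

For equal systemic exposure: F × D_ev = D_iv
D_ev = D_iv / F = 2.5 / 0.52 = 4.80769 mg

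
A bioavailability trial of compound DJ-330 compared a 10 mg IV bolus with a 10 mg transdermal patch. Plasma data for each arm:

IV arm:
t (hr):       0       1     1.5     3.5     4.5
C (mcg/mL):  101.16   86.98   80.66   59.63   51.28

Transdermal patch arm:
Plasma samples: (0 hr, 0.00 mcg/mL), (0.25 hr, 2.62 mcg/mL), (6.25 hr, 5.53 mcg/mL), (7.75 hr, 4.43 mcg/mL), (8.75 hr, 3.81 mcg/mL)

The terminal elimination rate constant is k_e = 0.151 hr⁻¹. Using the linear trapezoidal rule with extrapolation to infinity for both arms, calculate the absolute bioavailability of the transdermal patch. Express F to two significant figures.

F = 0.092

Trapezoidal AUC_0→4.5 (IV):
  [0→1]: (101.16+86.98)/2 × 1 = 94.07
  [1→1.5]: (86.98+80.66)/2 × 0.5 = 41.91
  [1.5→3.5]: (80.66+59.63)/2 × 2 = 140.29
  [3.5→4.5]: (59.63+51.28)/2 × 1 = 55.455
  Sum = 331.725 mcg/mL·hr
IV tail: 51.28/0.151 = 339.603; AUC_iv,0→∞ = 331.725 + 339.603 = 671.328 mcg/mL·hr
Trapezoidal AUC_0→8.75 (transdermal patch):
  [0→0.25]: (0.00+2.62)/2 × 0.25 = 0.3275
  [0.25→6.25]: (2.62+5.53)/2 × 6 = 24.45
  [6.25→7.75]: (5.53+4.43)/2 × 1.5 = 7.47
  [7.75→8.75]: (4.43+3.81)/2 × 1 = 4.12
  Sum = 36.3675 mcg/mL·hr
transdermal patch tail: 3.81/0.151 = 25.232; AUC_ev,0→∞ = 36.3675 + 25.232 = 61.5995 mcg/mL·hr
F = (AUC_ev/D_ev)/(AUC_iv/D_iv) = (61.5995/10)/(671.328/10) = 6.15995/67.1328 = 0.0918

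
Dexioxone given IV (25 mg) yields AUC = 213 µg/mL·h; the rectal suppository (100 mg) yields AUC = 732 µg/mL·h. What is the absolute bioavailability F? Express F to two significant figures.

F = 0.86

F = (AUC_ev / D_ev) / (AUC_iv / D_iv)
  = (732/100) / (213/25)
  = 7.32 / 8.52 = 0.8592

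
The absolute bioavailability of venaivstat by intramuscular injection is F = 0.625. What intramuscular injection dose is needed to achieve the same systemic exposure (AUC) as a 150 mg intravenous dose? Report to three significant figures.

D_intramuscular = 240 mg

For equal systemic exposure: F × D_ev = D_iv
D_ev = D_iv / F = 150 / 0.625 = 240 mg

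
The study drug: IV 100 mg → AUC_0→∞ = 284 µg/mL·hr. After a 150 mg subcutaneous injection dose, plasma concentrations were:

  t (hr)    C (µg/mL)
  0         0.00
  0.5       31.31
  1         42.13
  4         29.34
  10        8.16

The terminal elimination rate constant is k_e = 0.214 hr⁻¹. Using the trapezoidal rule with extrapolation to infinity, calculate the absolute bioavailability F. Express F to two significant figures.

Trapezoidal AUC_0→10 (subcutaneous injection):
  [0→0.5]: (0.00+31.31)/2 × 0.5 = 7.8275
  [0.5→1]: (31.31+42.13)/2 × 0.5 = 18.36
  [1→4]: (42.13+29.34)/2 × 3 = 107.205
  [4→10]: (29.34+8.16)/2 × 6 = 112.5
  Sum = 245.8925 µg/mL·hr
Tail: C_last/k_e = 8.16/0.214 = 38.131
AUC_0→∞ (subcutaneous injection) = 245.8925 + 38.131 = 284.0235 µg/mL·hr
F = (AUC_ev/D_ev)/(AUC_iv/D_iv) = (284.0235/150)/(284/100) = 1.89349/2.84 = 0.6667

F = 0.67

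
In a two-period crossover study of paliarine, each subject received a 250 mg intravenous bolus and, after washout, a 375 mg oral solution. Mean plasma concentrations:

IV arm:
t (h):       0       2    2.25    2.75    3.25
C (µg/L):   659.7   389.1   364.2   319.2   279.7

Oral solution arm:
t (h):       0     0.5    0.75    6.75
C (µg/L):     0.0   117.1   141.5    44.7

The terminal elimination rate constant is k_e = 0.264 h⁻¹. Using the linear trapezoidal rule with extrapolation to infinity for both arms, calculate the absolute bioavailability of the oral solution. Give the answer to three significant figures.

Trapezoidal AUC_0→3.25 (IV):
  [0→2]: (659.7+389.1)/2 × 2 = 1048.8
  [2→2.25]: (389.1+364.2)/2 × 0.25 = 94.1625
  [2.25→2.75]: (364.2+319.2)/2 × 0.5 = 170.85
  [2.75→3.25]: (319.2+279.7)/2 × 0.5 = 149.725
  Sum = 1463.5375 µg/L·h
IV tail: 279.7/0.264 = 1059.470; AUC_iv,0→∞ = 1463.5375 + 1059.470 = 2523.0075 µg/L·h
Trapezoidal AUC_0→6.75 (oral solution):
  [0→0.5]: (0.0+117.1)/2 × 0.5 = 29.275
  [0.5→0.75]: (117.1+141.5)/2 × 0.25 = 32.325
  [0.75→6.75]: (141.5+44.7)/2 × 6 = 558.6
  Sum = 620.2 µg/L·h
oral solution tail: 44.7/0.264 = 169.318; AUC_ev,0→∞ = 620.2 + 169.318 = 789.518 µg/L·h
F = (AUC_ev/D_ev)/(AUC_iv/D_iv) = (789.518/375)/(2523.0075/250) = 2.10538/10.09203 = 0.2086

F = 0.209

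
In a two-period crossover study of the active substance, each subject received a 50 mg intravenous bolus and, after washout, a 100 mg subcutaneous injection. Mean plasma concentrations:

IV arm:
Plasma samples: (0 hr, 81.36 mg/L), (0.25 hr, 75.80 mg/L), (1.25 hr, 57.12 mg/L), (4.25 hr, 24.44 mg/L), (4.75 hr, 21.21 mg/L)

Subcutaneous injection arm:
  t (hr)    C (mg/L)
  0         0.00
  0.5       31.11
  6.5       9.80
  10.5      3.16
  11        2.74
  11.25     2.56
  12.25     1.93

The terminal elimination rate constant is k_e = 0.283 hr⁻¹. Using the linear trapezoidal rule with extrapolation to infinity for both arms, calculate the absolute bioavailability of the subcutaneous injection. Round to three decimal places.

Trapezoidal AUC_0→4.75 (IV):
  [0→0.25]: (81.36+75.80)/2 × 0.25 = 19.645
  [0.25→1.25]: (75.80+57.12)/2 × 1 = 66.46
  [1.25→4.25]: (57.12+24.44)/2 × 3 = 122.34
  [4.25→4.75]: (24.44+21.21)/2 × 0.5 = 11.4125
  Sum = 219.8575 mg/L·hr
IV tail: 21.21/0.283 = 74.947; AUC_iv,0→∞ = 219.8575 + 74.947 = 294.8045 mg/L·hr
Trapezoidal AUC_0→12.25 (subcutaneous injection):
  [0→0.5]: (0.00+31.11)/2 × 0.5 = 7.7775
  [0.5→6.5]: (31.11+9.80)/2 × 6 = 122.73
  [6.5→10.5]: (9.80+3.16)/2 × 4 = 25.92
  [10.5→11]: (3.16+2.74)/2 × 0.5 = 1.475
  [11→11.25]: (2.74+2.56)/2 × 0.25 = 0.6625
  [11.25→12.25]: (2.56+1.93)/2 × 1 = 2.245
  Sum = 160.81 mg/L·hr
subcutaneous injection tail: 1.93/0.283 = 6.820; AUC_ev,0→∞ = 160.81 + 6.820 = 167.63 mg/L·hr
F = (AUC_ev/D_ev)/(AUC_iv/D_iv) = (167.63/100)/(294.8045/50) = 1.6763/5.89609 = 0.2843

F = 0.284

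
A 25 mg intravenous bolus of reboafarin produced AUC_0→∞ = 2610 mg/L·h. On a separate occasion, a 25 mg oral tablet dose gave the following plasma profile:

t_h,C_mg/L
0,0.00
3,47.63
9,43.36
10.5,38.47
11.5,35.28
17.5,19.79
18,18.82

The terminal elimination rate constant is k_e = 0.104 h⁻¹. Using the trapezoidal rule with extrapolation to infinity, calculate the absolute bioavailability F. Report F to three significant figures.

F = 0.306

Trapezoidal AUC_0→18 (oral tablet):
  [0→3]: (0.00+47.63)/2 × 3 = 71.445
  [3→9]: (47.63+43.36)/2 × 6 = 272.97
  [9→10.5]: (43.36+38.47)/2 × 1.5 = 61.3725
  [10.5→11.5]: (38.47+35.28)/2 × 1 = 36.875
  [11.5→17.5]: (35.28+19.79)/2 × 6 = 165.21
  [17.5→18]: (19.79+18.82)/2 × 0.5 = 9.6525
  Sum = 617.525 mg/L·h
Tail: C_last/k_e = 18.82/0.104 = 180.962
AUC_0→∞ (oral tablet) = 617.525 + 180.962 = 798.487 mg/L·h
F = (AUC_ev/D_ev)/(AUC_iv/D_iv) = (798.487/25)/(2610/25) = 31.93948/104.4 = 0.3059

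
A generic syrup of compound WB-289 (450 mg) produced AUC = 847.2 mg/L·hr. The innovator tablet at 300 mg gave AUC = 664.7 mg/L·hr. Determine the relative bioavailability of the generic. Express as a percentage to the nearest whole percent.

F_rel = (AUC_test/D_test) / (AUC_ref/D_ref)
      = (847.2/450) / (664.7/300)
      = 1.88267 / 2.21567 = 0.8497 = 84.97%

F_rel = 85%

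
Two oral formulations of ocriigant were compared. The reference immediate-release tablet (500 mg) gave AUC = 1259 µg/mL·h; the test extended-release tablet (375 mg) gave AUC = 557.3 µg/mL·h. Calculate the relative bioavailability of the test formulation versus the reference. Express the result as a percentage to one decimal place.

F_rel = (AUC_test/D_test) / (AUC_ref/D_ref)
      = (557.3/375) / (1259/500)
      = 1.48613 / 2.518 = 0.5902 = 59.02%

F_rel = 59.0%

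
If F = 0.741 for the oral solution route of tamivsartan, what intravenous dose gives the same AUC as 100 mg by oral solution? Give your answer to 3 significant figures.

Systemic exposure from an extravascular dose = F × D_ev, so the equivalent IV dose is F × D_ev.
D_iv = F × D_ev = 0.741 × 100 = 74.1 mg

D_iv = 74.1 mg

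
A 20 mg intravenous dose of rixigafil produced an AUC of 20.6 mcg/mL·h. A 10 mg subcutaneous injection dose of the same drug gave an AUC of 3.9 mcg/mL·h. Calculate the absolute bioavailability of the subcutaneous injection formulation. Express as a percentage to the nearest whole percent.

F = 38%

F = (AUC_ev / D_ev) / (AUC_iv / D_iv)
  = (3.9/10) / (20.6/20)
  = 0.39 / 1.03 = 0.3786
  = 37.86%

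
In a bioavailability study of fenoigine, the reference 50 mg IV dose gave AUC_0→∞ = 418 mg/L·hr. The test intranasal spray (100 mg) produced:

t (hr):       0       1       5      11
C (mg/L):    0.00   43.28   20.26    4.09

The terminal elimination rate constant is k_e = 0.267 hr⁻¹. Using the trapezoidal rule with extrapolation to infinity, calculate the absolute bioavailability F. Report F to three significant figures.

F = 0.284

Trapezoidal AUC_0→11 (intranasal spray):
  [0→1]: (0.00+43.28)/2 × 1 = 21.64
  [1→5]: (43.28+20.26)/2 × 4 = 127.08
  [5→11]: (20.26+4.09)/2 × 6 = 73.05
  Sum = 221.77 mg/L·hr
Tail: C_last/k_e = 4.09/0.267 = 15.318
AUC_0→∞ (intranasal spray) = 221.77 + 15.318 = 237.088 mg/L·hr
F = (AUC_ev/D_ev)/(AUC_iv/D_iv) = (237.088/100)/(418/50) = 2.37088/8.36 = 0.2836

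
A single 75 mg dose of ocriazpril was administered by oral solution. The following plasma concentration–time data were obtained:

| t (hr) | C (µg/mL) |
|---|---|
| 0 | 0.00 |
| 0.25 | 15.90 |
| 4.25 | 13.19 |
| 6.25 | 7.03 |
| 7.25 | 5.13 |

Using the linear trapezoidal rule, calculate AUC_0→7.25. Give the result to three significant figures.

AUC = 86.5 µg/mL·hr

Trapezoidal AUC_0→7.25:
  [0→0.25]: (0.00+15.90)/2 × 0.25 = 1.9875
  [0.25→4.25]: (15.90+13.19)/2 × 4 = 58.18
  [4.25→6.25]: (13.19+7.03)/2 × 2 = 20.22
  [6.25→7.25]: (7.03+5.13)/2 × 1 = 6.08
  Sum = 86.4675 µg/mL·hr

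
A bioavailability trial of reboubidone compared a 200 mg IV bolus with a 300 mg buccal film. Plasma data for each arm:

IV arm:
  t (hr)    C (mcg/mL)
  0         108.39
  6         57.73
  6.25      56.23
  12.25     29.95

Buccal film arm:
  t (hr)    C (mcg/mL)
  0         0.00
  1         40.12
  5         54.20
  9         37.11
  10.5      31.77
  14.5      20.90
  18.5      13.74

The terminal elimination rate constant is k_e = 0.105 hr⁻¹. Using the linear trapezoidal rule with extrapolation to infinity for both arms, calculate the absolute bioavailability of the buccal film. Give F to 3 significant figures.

Trapezoidal AUC_0→12.25 (IV):
  [0→6]: (108.39+57.73)/2 × 6 = 498.36
  [6→6.25]: (57.73+56.23)/2 × 0.25 = 14.245
  [6.25→12.25]: (56.23+29.95)/2 × 6 = 258.54
  Sum = 771.145 mcg/mL·hr
IV tail: 29.95/0.105 = 285.238; AUC_iv,0→∞ = 771.145 + 285.238 = 1056.383 mcg/mL·hr
Trapezoidal AUC_0→18.5 (buccal film):
  [0→1]: (0.00+40.12)/2 × 1 = 20.06
  [1→5]: (40.12+54.20)/2 × 4 = 188.64
  [5→9]: (54.20+37.11)/2 × 4 = 182.62
  [9→10.5]: (37.11+31.77)/2 × 1.5 = 51.66
  [10.5→14.5]: (31.77+20.90)/2 × 4 = 105.34
  [14.5→18.5]: (20.90+13.74)/2 × 4 = 69.28
  Sum = 617.6 mcg/mL·hr
buccal film tail: 13.74/0.105 = 130.857; AUC_ev,0→∞ = 617.6 + 130.857 = 748.457 mcg/mL·hr
F = (AUC_ev/D_ev)/(AUC_iv/D_iv) = (748.457/300)/(1056.383/200) = 2.49486/5.281915 = 0.4723

F = 0.472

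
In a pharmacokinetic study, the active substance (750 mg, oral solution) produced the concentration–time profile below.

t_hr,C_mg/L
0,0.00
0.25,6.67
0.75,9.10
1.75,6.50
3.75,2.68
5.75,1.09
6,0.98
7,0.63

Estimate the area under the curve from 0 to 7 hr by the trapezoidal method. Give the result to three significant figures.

AUC = 26.6 mg/L·hr

Trapezoidal AUC_0→7:
  [0→0.25]: (0.00+6.67)/2 × 0.25 = 0.83375
  [0.25→0.75]: (6.67+9.10)/2 × 0.5 = 3.9425
  [0.75→1.75]: (9.10+6.50)/2 × 1 = 7.8
  [1.75→3.75]: (6.50+2.68)/2 × 2 = 9.18
  [3.75→5.75]: (2.68+1.09)/2 × 2 = 3.77
  [5.75→6]: (1.09+0.98)/2 × 0.25 = 0.25875
  [6→7]: (0.98+0.63)/2 × 1 = 0.805
  Sum = 26.59 mg/L·hr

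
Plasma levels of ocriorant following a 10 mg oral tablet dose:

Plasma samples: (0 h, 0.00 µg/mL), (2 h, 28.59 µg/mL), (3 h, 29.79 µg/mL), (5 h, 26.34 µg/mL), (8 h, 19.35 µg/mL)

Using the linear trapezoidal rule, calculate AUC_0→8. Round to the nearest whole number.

AUC = 182 µg/mL·h

Trapezoidal AUC_0→8:
  [0→2]: (0.00+28.59)/2 × 2 = 28.59
  [2→3]: (28.59+29.79)/2 × 1 = 29.19
  [3→5]: (29.79+26.34)/2 × 2 = 56.13
  [5→8]: (26.34+19.35)/2 × 3 = 68.535
  Sum = 182.445 µg/mL·h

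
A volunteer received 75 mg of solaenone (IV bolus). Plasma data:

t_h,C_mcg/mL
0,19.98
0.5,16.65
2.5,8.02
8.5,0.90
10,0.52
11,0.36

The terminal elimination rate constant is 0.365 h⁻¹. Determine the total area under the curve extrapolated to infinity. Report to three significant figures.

Trapezoidal AUC_0→11:
  [0→0.5]: (19.98+16.65)/2 × 0.5 = 9.1575
  [0.5→2.5]: (16.65+8.02)/2 × 2 = 24.67
  [2.5→8.5]: (8.02+0.90)/2 × 6 = 26.76
  [8.5→10]: (0.90+0.52)/2 × 1.5 = 1.065
  [10→11]: (0.52+0.36)/2 × 1 = 0.44
  Sum = 62.0925 mcg/mL·h
Extrapolated tail: C_last / k_e = 0.36 / 0.365 = 0.986
AUC_0→∞ = 62.0925 + 0.986 = 63.0785 mcg/mL·h

AUC = 63.1 mcg/mL·h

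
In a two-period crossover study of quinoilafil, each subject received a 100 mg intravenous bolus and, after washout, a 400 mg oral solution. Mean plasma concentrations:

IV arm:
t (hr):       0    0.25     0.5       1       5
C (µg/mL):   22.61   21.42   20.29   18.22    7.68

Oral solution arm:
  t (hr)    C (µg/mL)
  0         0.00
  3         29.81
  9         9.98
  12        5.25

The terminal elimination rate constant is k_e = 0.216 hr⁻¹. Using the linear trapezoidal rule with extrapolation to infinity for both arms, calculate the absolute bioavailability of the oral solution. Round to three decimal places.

F = 0.490

Trapezoidal AUC_0→5 (IV):
  [0→0.25]: (22.61+21.42)/2 × 0.25 = 5.50375
  [0.25→0.5]: (21.42+20.29)/2 × 0.25 = 5.21375
  [0.5→1]: (20.29+18.22)/2 × 0.5 = 9.6275
  [1→5]: (18.22+7.68)/2 × 4 = 51.8
  Sum = 72.145 µg/mL·hr
IV tail: 7.68/0.216 = 35.556; AUC_iv,0→∞ = 72.145 + 35.556 = 107.701 µg/mL·hr
Trapezoidal AUC_0→12 (oral solution):
  [0→3]: (0.00+29.81)/2 × 3 = 44.715
  [3→9]: (29.81+9.98)/2 × 6 = 119.37
  [9→12]: (9.98+5.25)/2 × 3 = 22.845
  Sum = 186.93 µg/mL·hr
oral solution tail: 5.25/0.216 = 24.306; AUC_ev,0→∞ = 186.93 + 24.306 = 211.236 µg/mL·hr
F = (AUC_ev/D_ev)/(AUC_iv/D_iv) = (211.236/400)/(107.701/100) = 0.52809/1.07701 = 0.4903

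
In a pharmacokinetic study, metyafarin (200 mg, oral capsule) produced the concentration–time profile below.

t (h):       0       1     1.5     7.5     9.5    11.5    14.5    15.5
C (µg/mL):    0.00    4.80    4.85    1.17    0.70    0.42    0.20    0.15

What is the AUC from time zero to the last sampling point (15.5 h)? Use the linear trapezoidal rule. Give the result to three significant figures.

Trapezoidal AUC_0→15.5:
  [0→1]: (0.00+4.80)/2 × 1 = 2.4
  [1→1.5]: (4.80+4.85)/2 × 0.5 = 2.4125
  [1.5→7.5]: (4.85+1.17)/2 × 6 = 18.06
  [7.5→9.5]: (1.17+0.70)/2 × 2 = 1.87
  [9.5→11.5]: (0.70+0.42)/2 × 2 = 1.12
  [11.5→14.5]: (0.42+0.20)/2 × 3 = 0.93
  [14.5→15.5]: (0.20+0.15)/2 × 1 = 0.175
  Sum = 26.9675 µg/mL·h

AUC = 27.0 µg/mL·h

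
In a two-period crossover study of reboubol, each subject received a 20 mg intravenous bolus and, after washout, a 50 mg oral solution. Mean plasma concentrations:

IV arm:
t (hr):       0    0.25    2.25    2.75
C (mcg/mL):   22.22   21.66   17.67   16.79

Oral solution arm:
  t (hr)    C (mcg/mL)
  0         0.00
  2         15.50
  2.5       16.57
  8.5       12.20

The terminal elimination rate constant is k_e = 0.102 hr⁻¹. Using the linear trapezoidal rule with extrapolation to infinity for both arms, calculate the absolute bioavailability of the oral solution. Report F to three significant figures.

Trapezoidal AUC_0→2.75 (IV):
  [0→0.25]: (22.22+21.66)/2 × 0.25 = 5.485
  [0.25→2.25]: (21.66+17.67)/2 × 2 = 39.33
  [2.25→2.75]: (17.67+16.79)/2 × 0.5 = 8.615
  Sum = 53.43 mcg/mL·hr
IV tail: 16.79/0.102 = 164.608; AUC_iv,0→∞ = 53.43 + 164.608 = 218.038 mcg/mL·hr
Trapezoidal AUC_0→8.5 (oral solution):
  [0→2]: (0.00+15.50)/2 × 2 = 15.5
  [2→2.5]: (15.50+16.57)/2 × 0.5 = 8.0175
  [2.5→8.5]: (16.57+12.20)/2 × 6 = 86.31
  Sum = 109.8275 mcg/mL·hr
oral solution tail: 12.20/0.102 = 119.608; AUC_ev,0→∞ = 109.8275 + 119.608 = 229.4355 mcg/mL·hr
F = (AUC_ev/D_ev)/(AUC_iv/D_iv) = (229.4355/50)/(218.038/20) = 4.58871/10.9019 = 0.4209

F = 0.421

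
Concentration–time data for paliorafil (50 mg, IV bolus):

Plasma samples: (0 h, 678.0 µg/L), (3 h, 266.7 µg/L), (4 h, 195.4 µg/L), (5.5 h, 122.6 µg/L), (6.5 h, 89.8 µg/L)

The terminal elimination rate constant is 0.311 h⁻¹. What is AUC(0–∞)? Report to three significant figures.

AUC = 2280 µg/L·h

Trapezoidal AUC_0→6.5:
  [0→3]: (678.0+266.7)/2 × 3 = 1417.05
  [3→4]: (266.7+195.4)/2 × 1 = 231.05
  [4→5.5]: (195.4+122.6)/2 × 1.5 = 238.5
  [5.5→6.5]: (122.6+89.8)/2 × 1 = 106.2
  Sum = 1992.8 µg/L·h
Extrapolated tail: C_last / k_e = 89.8 / 0.311 = 288.746
AUC_0→∞ = 1992.8 + 288.746 = 2281.546 µg/L·h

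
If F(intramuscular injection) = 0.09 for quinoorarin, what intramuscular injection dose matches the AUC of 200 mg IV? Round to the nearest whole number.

D_intramuscular = 2222 mg

For equal systemic exposure: F × D_ev = D_iv
D_ev = D_iv / F = 200 / 0.09 = 2222.22 mg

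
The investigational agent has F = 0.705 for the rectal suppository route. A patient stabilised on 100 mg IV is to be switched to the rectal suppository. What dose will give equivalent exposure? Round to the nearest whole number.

For equal systemic exposure: F × D_ev = D_iv
D_ev = D_iv / F = 100 / 0.705 = 141.844 mg

D_rectal = 142 mg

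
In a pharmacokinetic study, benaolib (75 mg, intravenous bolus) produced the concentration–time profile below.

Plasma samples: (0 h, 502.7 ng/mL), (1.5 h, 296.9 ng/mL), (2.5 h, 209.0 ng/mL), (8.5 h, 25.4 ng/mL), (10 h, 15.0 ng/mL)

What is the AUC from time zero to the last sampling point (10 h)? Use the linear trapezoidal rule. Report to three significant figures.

AUC = 1590 ng/mL·h

Trapezoidal AUC_0→10:
  [0→1.5]: (502.7+296.9)/2 × 1.5 = 599.7
  [1.5→2.5]: (296.9+209.0)/2 × 1 = 252.95
  [2.5→8.5]: (209.0+25.4)/2 × 6 = 703.2
  [8.5→10]: (25.4+15.0)/2 × 1.5 = 30.3
  Sum = 1586.15 ng/mL·h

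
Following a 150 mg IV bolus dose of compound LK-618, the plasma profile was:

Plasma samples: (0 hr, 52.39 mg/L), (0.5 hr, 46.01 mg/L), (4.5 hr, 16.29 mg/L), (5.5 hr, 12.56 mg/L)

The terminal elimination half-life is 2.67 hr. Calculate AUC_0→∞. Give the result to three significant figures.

Trapezoidal AUC_0→5.5:
  [0→0.5]: (52.39+46.01)/2 × 0.5 = 24.6
  [0.5→4.5]: (46.01+16.29)/2 × 4 = 124.6
  [4.5→5.5]: (16.29+12.56)/2 × 1 = 14.425
  Sum = 163.625 mg/L·hr
k_e = ln2 / t½ = 0.693147 / 2.67 = 0.2596 hr^-1
Extrapolated tail: C_last / k_e = 12.56 / 0.2596 = 48.382
AUC_0→∞ = 163.625 + 48.382 = 212.007 mg/L·hr

AUC = 212 mg/L·hr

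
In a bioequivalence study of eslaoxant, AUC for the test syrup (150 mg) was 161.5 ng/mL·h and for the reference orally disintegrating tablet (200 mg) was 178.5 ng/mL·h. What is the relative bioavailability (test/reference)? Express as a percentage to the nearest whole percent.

F_rel = 121%

F_rel = (AUC_test/D_test) / (AUC_ref/D_ref)
      = (161.5/150) / (178.5/200)
      = 1.07667 / 0.8925 = 1.2064 = 120.64%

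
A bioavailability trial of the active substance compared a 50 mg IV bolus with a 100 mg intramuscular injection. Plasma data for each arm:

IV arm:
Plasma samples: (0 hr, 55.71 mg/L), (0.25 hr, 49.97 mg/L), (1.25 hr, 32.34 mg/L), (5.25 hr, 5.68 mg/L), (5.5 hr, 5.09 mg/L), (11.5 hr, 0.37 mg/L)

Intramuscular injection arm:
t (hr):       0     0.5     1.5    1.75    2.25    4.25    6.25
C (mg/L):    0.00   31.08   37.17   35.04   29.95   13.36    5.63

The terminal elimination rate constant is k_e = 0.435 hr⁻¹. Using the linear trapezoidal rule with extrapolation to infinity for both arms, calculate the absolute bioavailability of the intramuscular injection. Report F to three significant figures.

Trapezoidal AUC_0→11.5 (IV):
  [0→0.25]: (55.71+49.97)/2 × 0.25 = 13.21
  [0.25→1.25]: (49.97+32.34)/2 × 1 = 41.155
  [1.25→5.25]: (32.34+5.68)/2 × 4 = 76.04
  [5.25→5.5]: (5.68+5.09)/2 × 0.25 = 1.34625
  [5.5→11.5]: (5.09+0.37)/2 × 6 = 16.38
  Sum = 148.13125 mg/L·hr
IV tail: 0.37/0.435 = 0.851; AUC_iv,0→∞ = 148.13125 + 0.851 = 148.98225 mg/L·hr
Trapezoidal AUC_0→6.25 (intramuscular injection):
  [0→0.5]: (0.00+31.08)/2 × 0.5 = 7.77
  [0.5→1.5]: (31.08+37.17)/2 × 1 = 34.125
  [1.5→1.75]: (37.17+35.04)/2 × 0.25 = 9.02625
  [1.75→2.25]: (35.04+29.95)/2 × 0.5 = 16.2475
  [2.25→4.25]: (29.95+13.36)/2 × 2 = 43.31
  [4.25→6.25]: (13.36+5.63)/2 × 2 = 18.99
  Sum = 129.46875 mg/L·hr
intramuscular injection tail: 5.63/0.435 = 12.943; AUC_ev,0→∞ = 129.46875 + 12.943 = 142.41175 mg/L·hr
F = (AUC_ev/D_ev)/(AUC_iv/D_iv) = (142.41175/100)/(148.98225/50) = 1.4241175/2.979645 = 0.4779

F = 0.478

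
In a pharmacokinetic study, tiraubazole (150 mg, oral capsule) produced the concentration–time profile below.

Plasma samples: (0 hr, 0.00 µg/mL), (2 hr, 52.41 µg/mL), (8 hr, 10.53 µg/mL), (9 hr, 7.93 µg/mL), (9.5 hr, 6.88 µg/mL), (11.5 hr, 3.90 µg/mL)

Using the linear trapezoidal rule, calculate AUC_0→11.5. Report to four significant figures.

AUC = 264.9 µg/mL·hr

Trapezoidal AUC_0→11.5:
  [0→2]: (0.00+52.41)/2 × 2 = 52.41
  [2→8]: (52.41+10.53)/2 × 6 = 188.82
  [8→9]: (10.53+7.93)/2 × 1 = 9.23
  [9→9.5]: (7.93+6.88)/2 × 0.5 = 3.7025
  [9.5→11.5]: (6.88+3.90)/2 × 2 = 10.78
  Sum = 264.9425 µg/mL·hr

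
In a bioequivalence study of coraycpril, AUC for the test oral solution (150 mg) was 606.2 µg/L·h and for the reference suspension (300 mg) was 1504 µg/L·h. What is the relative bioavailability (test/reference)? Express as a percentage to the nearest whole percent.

F_rel = (AUC_test/D_test) / (AUC_ref/D_ref)
      = (606.2/150) / (1504/300)
      = 4.04133 / 5.01333 = 0.8061 = 80.61%

F_rel = 81%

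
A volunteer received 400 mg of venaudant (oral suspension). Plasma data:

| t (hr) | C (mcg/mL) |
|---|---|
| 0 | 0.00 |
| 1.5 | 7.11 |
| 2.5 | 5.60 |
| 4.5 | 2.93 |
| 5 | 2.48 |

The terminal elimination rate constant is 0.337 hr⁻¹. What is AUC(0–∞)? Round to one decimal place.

Trapezoidal AUC_0→5:
  [0→1.5]: (0.00+7.11)/2 × 1.5 = 5.3325
  [1.5→2.5]: (7.11+5.60)/2 × 1 = 6.355
  [2.5→4.5]: (5.60+2.93)/2 × 2 = 8.53
  [4.5→5]: (2.93+2.48)/2 × 0.5 = 1.3525
  Sum = 21.57 mcg/mL·hr
Extrapolated tail: C_last / k_e = 2.48 / 0.337 = 7.359
AUC_0→∞ = 21.57 + 7.359 = 28.929 mcg/mL·hr

AUC = 28.9 mcg/mL·hr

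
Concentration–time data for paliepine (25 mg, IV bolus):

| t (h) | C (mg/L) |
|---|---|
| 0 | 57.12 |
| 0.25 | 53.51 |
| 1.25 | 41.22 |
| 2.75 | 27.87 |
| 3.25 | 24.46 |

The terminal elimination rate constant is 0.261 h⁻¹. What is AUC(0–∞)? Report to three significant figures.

AUC = 220 mg/L·h

Trapezoidal AUC_0→3.25:
  [0→0.25]: (57.12+53.51)/2 × 0.25 = 13.82875
  [0.25→1.25]: (53.51+41.22)/2 × 1 = 47.365
  [1.25→2.75]: (41.22+27.87)/2 × 1.5 = 51.8175
  [2.75→3.25]: (27.87+24.46)/2 × 0.5 = 13.0825
  Sum = 126.09375 mg/L·h
Extrapolated tail: C_last / k_e = 24.46 / 0.261 = 93.716
AUC_0→∞ = 126.09375 + 93.716 = 219.80975 mg/L·h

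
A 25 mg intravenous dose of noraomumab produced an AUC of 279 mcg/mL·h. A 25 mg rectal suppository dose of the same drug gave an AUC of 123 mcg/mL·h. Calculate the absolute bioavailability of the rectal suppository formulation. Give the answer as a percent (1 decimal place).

F = 44.1%

F = (AUC_ev / D_ev) / (AUC_iv / D_iv)
  = (123/25) / (279/25)
  = 4.92 / 11.16 = 0.4409
  = 44.09%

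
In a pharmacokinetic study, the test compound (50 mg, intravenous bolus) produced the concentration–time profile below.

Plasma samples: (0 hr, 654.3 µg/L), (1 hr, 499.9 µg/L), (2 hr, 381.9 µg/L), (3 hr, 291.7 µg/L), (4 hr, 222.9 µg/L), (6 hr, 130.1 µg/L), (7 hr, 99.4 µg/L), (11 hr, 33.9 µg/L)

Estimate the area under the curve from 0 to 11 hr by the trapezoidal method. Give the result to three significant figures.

AUC = 2350 µg/L·hr

Trapezoidal AUC_0→11:
  [0→1]: (654.3+499.9)/2 × 1 = 577.1
  [1→2]: (499.9+381.9)/2 × 1 = 440.9
  [2→3]: (381.9+291.7)/2 × 1 = 336.8
  [3→4]: (291.7+222.9)/2 × 1 = 257.3
  [4→6]: (222.9+130.1)/2 × 2 = 353.0
  [6→7]: (130.1+99.4)/2 × 1 = 114.75
  [7→11]: (99.4+33.9)/2 × 4 = 266.6
  Sum = 2346.45 µg/L·hr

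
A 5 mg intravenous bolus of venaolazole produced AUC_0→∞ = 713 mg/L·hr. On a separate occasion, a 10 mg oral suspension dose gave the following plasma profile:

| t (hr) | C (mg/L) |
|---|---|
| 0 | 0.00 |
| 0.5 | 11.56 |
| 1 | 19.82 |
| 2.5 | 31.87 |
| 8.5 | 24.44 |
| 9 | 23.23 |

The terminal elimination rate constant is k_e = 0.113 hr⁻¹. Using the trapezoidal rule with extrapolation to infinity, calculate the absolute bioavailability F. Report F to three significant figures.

Trapezoidal AUC_0→9 (oral suspension):
  [0→0.5]: (0.00+11.56)/2 × 0.5 = 2.89
  [0.5→1]: (11.56+19.82)/2 × 0.5 = 7.845
  [1→2.5]: (19.82+31.87)/2 × 1.5 = 38.7675
  [2.5→8.5]: (31.87+24.44)/2 × 6 = 168.93
  [8.5→9]: (24.44+23.23)/2 × 0.5 = 11.9175
  Sum = 230.35 mg/L·hr
Tail: C_last/k_e = 23.23/0.113 = 205.575
AUC_0→∞ (oral suspension) = 230.35 + 205.575 = 435.925 mg/L·hr
F = (AUC_ev/D_ev)/(AUC_iv/D_iv) = (435.925/10)/(713/5) = 43.5925/142.6 = 0.3057

F = 0.306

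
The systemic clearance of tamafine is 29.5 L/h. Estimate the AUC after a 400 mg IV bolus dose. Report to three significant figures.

AUC = 13.6 mg/L·h

AUC_0→∞ = Dose_iv / CL
        = 400 / 29.5 = 13.5593 mg/L·h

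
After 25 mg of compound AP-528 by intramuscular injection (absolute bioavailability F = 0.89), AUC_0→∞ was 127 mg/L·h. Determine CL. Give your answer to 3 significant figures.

CL = 0.175 L/h

CL = F × Dose / AUC_0→∞
   = 0.89 × 25 / 127 = 0.175197 L/h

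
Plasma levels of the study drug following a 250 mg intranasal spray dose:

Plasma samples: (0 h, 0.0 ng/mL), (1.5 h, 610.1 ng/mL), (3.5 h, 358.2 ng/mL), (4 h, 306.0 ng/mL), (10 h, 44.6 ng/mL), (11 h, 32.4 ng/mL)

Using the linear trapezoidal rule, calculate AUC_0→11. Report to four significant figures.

Trapezoidal AUC_0→11:
  [0→1.5]: (0.0+610.1)/2 × 1.5 = 457.575
  [1.5→3.5]: (610.1+358.2)/2 × 2 = 968.3
  [3.5→4]: (358.2+306.0)/2 × 0.5 = 166.05
  [4→10]: (306.0+44.6)/2 × 6 = 1051.8
  [10→11]: (44.6+32.4)/2 × 1 = 38.5
  Sum = 2682.225 ng/mL·h

AUC = 2682 ng/mL·h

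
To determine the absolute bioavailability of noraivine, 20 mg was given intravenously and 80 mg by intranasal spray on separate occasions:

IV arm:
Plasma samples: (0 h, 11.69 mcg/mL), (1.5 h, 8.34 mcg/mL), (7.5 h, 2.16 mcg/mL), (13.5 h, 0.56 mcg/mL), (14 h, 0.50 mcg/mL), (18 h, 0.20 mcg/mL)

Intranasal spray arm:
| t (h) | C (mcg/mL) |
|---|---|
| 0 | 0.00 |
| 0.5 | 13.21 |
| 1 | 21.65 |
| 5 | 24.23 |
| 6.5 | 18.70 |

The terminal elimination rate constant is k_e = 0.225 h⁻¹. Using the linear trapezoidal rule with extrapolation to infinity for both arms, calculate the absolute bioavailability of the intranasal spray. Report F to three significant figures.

F = 0.957

Trapezoidal AUC_0→18 (IV):
  [0→1.5]: (11.69+8.34)/2 × 1.5 = 15.0225
  [1.5→7.5]: (8.34+2.16)/2 × 6 = 31.5
  [7.5→13.5]: (2.16+0.56)/2 × 6 = 8.16
  [13.5→14]: (0.56+0.50)/2 × 0.5 = 0.265
  [14→18]: (0.50+0.20)/2 × 4 = 1.4
  Sum = 56.3475 mcg/mL·h
IV tail: 0.20/0.225 = 0.889; AUC_iv,0→∞ = 56.3475 + 0.889 = 57.2365 mcg/mL·h
Trapezoidal AUC_0→6.5 (intranasal spray):
  [0→0.5]: (0.00+13.21)/2 × 0.5 = 3.3025
  [0.5→1]: (13.21+21.65)/2 × 0.5 = 8.715
  [1→5]: (21.65+24.23)/2 × 4 = 91.76
  [5→6.5]: (24.23+18.70)/2 × 1.5 = 32.1975
  Sum = 135.975 mcg/mL·h
intranasal spray tail: 18.70/0.225 = 83.111; AUC_ev,0→∞ = 135.975 + 83.111 = 219.086 mcg/mL·h
F = (AUC_ev/D_ev)/(AUC_iv/D_iv) = (219.086/80)/(57.2365/20) = 2.738575/2.861825 = 0.9569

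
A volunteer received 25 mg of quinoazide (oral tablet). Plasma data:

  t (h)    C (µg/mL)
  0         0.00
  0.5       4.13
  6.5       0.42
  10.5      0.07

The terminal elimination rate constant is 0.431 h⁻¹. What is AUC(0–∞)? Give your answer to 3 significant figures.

AUC = 15.8 µg/mL·h

Trapezoidal AUC_0→10.5:
  [0→0.5]: (0.00+4.13)/2 × 0.5 = 1.0325
  [0.5→6.5]: (4.13+0.42)/2 × 6 = 13.65
  [6.5→10.5]: (0.42+0.07)/2 × 4 = 0.98
  Sum = 15.6625 µg/mL·h
Extrapolated tail: C_last / k_e = 0.07 / 0.431 = 0.162
AUC_0→∞ = 15.6625 + 0.162 = 15.8245 µg/mL·h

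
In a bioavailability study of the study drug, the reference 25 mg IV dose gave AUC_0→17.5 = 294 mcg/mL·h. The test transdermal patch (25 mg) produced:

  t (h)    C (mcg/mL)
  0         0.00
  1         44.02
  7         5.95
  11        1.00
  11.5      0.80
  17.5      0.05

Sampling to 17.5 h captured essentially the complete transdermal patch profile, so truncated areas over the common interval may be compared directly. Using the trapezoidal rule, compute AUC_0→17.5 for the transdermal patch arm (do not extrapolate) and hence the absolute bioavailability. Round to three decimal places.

F = 0.642

Trapezoidal AUC_0→17.5 (transdermal patch):
  [0→1]: (0.00+44.02)/2 × 1 = 22.01
  [1→7]: (44.02+5.95)/2 × 6 = 149.91
  [7→11]: (5.95+1.00)/2 × 4 = 13.9
  [11→11.5]: (1.00+0.80)/2 × 0.5 = 0.45
  [11.5→17.5]: (0.80+0.05)/2 × 6 = 2.55
  Sum = 188.82 mcg/mL·h
F = (AUC_ev/D_ev)/(AUC_iv/D_iv) = (188.82/25)/(294/25) = 7.5528/11.76 = 0.6422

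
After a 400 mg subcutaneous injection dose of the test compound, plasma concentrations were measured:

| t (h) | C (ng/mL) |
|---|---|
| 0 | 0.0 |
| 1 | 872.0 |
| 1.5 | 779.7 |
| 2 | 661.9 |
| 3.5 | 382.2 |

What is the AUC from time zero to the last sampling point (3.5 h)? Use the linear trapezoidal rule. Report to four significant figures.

Trapezoidal AUC_0→3.5:
  [0→1]: (0.0+872.0)/2 × 1 = 436.0
  [1→1.5]: (872.0+779.7)/2 × 0.5 = 412.925
  [1.5→2]: (779.7+661.9)/2 × 0.5 = 360.4
  [2→3.5]: (661.9+382.2)/2 × 1.5 = 783.075
  Sum = 1992.4 ng/mL·h

AUC = 1992 ng/mL·h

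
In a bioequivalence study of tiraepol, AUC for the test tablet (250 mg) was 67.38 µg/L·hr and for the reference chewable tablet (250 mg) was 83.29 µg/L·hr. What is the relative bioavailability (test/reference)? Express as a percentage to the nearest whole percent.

F_rel = 81%

F_rel = (AUC_test/D_test) / (AUC_ref/D_ref)
      = (67.38/250) / (83.29/250)
      = 0.26952 / 0.33316 = 0.8090 = 80.90%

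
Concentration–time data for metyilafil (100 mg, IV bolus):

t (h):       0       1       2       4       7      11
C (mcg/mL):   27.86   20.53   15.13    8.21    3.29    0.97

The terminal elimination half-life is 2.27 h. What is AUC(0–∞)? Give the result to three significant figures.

AUC = 94.3 mcg/mL·h

Trapezoidal AUC_0→11:
  [0→1]: (27.86+20.53)/2 × 1 = 24.195
  [1→2]: (20.53+15.13)/2 × 1 = 17.83
  [2→4]: (15.13+8.21)/2 × 2 = 23.34
  [4→7]: (8.21+3.29)/2 × 3 = 17.25
  [7→11]: (3.29+0.97)/2 × 4 = 8.52
  Sum = 91.135 mcg/mL·h
k_e = ln2 / t½ = 0.693147 / 2.27 = 0.3054 h^-1
Extrapolated tail: C_last / k_e = 0.97 / 0.3054 = 3.176
AUC_0→∞ = 91.135 + 3.176 = 94.311 mcg/mL·h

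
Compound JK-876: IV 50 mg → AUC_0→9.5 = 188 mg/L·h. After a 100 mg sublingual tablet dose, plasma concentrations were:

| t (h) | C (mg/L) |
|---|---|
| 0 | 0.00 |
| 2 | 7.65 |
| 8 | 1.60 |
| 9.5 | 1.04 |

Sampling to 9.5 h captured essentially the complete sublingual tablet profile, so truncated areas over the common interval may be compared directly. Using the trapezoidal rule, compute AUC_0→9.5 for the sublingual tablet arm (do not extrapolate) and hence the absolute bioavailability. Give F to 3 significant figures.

Trapezoidal AUC_0→9.5 (sublingual tablet):
  [0→2]: (0.00+7.65)/2 × 2 = 7.65
  [2→8]: (7.65+1.60)/2 × 6 = 27.75
  [8→9.5]: (1.60+1.04)/2 × 1.5 = 1.98
  Sum = 37.38 mg/L·h
F = (AUC_ev/D_ev)/(AUC_iv/D_iv) = (37.38/100)/(188/50) = 0.3738/3.76 = 0.0994

F = 0.0994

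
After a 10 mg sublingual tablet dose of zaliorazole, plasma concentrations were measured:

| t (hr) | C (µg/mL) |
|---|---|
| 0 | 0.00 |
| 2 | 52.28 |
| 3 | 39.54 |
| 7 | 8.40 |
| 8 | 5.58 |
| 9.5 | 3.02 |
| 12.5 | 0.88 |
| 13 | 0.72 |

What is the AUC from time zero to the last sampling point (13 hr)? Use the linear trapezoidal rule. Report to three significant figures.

AUC = 214 µg/mL·hr

Trapezoidal AUC_0→13:
  [0→2]: (0.00+52.28)/2 × 2 = 52.28
  [2→3]: (52.28+39.54)/2 × 1 = 45.91
  [3→7]: (39.54+8.40)/2 × 4 = 95.88
  [7→8]: (8.40+5.58)/2 × 1 = 6.99
  [8→9.5]: (5.58+3.02)/2 × 1.5 = 6.45
  [9.5→12.5]: (3.02+0.88)/2 × 3 = 5.85
  [12.5→13]: (0.88+0.72)/2 × 0.5 = 0.4
  Sum = 213.76 µg/mL·hr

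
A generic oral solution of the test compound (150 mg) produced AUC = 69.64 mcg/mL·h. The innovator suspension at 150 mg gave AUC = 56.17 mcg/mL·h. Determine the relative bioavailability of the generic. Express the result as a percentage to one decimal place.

F_rel = (AUC_test/D_test) / (AUC_ref/D_ref)
      = (69.64/150) / (56.17/150)
      = 0.464267 / 0.374467 = 1.2398 = 123.98%

F_rel = 124.0%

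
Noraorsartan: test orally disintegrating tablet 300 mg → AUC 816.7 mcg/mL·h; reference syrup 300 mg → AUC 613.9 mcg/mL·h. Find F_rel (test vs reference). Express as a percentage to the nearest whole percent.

F_rel = (AUC_test/D_test) / (AUC_ref/D_ref)
      = (816.7/300) / (613.9/300)
      = 2.72233 / 2.04633 = 1.3303 = 133.03%

F_rel = 133%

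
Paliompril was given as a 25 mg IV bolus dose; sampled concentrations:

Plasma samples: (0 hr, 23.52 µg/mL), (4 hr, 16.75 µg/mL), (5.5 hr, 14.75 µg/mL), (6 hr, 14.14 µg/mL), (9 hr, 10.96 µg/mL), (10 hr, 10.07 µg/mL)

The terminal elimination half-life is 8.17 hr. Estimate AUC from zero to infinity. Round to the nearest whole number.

Trapezoidal AUC_0→10:
  [0→4]: (23.52+16.75)/2 × 4 = 80.54
  [4→5.5]: (16.75+14.75)/2 × 1.5 = 23.625
  [5.5→6]: (14.75+14.14)/2 × 0.5 = 7.2225
  [6→9]: (14.14+10.96)/2 × 3 = 37.65
  [9→10]: (10.96+10.07)/2 × 1 = 10.515
  Sum = 159.5525 µg/mL·hr
k_e = ln2 / t½ = 0.693147 / 8.17 = 0.0848 hr^-1
Extrapolated tail: C_last / k_e = 10.07 / 0.0848 = 118.750
AUC_0→∞ = 159.5525 + 118.750 = 278.3025 µg/mL·hr

AUC = 278 µg/mL·hr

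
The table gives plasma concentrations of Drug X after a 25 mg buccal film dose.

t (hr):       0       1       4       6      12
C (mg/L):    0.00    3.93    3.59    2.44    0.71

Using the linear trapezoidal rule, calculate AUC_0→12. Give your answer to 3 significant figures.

AUC = 28.7 mg/L·hr

Trapezoidal AUC_0→12:
  [0→1]: (0.00+3.93)/2 × 1 = 1.965
  [1→4]: (3.93+3.59)/2 × 3 = 11.28
  [4→6]: (3.59+2.44)/2 × 2 = 6.03
  [6→12]: (2.44+0.71)/2 × 6 = 9.45
  Sum = 28.725 mg/L·hr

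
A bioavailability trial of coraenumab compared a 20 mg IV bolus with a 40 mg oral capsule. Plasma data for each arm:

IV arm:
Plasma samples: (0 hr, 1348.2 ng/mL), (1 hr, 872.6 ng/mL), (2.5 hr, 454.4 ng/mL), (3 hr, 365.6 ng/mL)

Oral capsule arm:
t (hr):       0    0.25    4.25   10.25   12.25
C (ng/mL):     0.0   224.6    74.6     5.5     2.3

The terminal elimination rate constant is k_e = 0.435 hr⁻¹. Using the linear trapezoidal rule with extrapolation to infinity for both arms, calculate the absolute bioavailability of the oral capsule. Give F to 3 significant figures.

F = 0.140

Trapezoidal AUC_0→3 (IV):
  [0→1]: (1348.2+872.6)/2 × 1 = 1110.4
  [1→2.5]: (872.6+454.4)/2 × 1.5 = 995.25
  [2.5→3]: (454.4+365.6)/2 × 0.5 = 205.0
  Sum = 2310.65 ng/mL·hr
IV tail: 365.6/0.435 = 840.460; AUC_iv,0→∞ = 2310.65 + 840.460 = 3151.11 ng/mL·hr
Trapezoidal AUC_0→12.25 (oral capsule):
  [0→0.25]: (0.0+224.6)/2 × 0.25 = 28.075
  [0.25→4.25]: (224.6+74.6)/2 × 4 = 598.4
  [4.25→10.25]: (74.6+5.5)/2 × 6 = 240.3
  [10.25→12.25]: (5.5+2.3)/2 × 2 = 7.8
  Sum = 874.575 ng/mL·hr
oral capsule tail: 2.3/0.435 = 5.287; AUC_ev,0→∞ = 874.575 + 5.287 = 879.862 ng/mL·hr
F = (AUC_ev/D_ev)/(AUC_iv/D_iv) = (879.862/40)/(3151.11/20) = 21.99655/157.5555 = 0.1396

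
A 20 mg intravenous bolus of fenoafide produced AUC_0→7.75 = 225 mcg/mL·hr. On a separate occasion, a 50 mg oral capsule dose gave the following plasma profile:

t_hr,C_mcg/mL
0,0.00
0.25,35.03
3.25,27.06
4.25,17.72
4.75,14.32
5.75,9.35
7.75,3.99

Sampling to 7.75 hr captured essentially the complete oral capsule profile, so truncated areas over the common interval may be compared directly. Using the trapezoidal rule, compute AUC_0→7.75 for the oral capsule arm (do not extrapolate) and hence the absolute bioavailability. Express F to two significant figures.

F = 0.27

Trapezoidal AUC_0→7.75 (oral capsule):
  [0→0.25]: (0.00+35.03)/2 × 0.25 = 4.37875
  [0.25→3.25]: (35.03+27.06)/2 × 3 = 93.135
  [3.25→4.25]: (27.06+17.72)/2 × 1 = 22.39
  [4.25→4.75]: (17.72+14.32)/2 × 0.5 = 8.01
  [4.75→5.75]: (14.32+9.35)/2 × 1 = 11.835
  [5.75→7.75]: (9.35+3.99)/2 × 2 = 13.34
  Sum = 153.08875 mcg/mL·hr
F = (AUC_ev/D_ev)/(AUC_iv/D_iv) = (153.08875/50)/(225/20) = 3.061775/11.25 = 0.2722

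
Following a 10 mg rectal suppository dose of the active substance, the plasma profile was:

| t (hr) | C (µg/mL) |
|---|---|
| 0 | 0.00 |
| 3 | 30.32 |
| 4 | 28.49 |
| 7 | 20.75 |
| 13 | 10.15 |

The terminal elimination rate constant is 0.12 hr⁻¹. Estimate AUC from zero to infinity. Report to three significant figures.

AUC = 326 µg/mL·hr

Trapezoidal AUC_0→13:
  [0→3]: (0.00+30.32)/2 × 3 = 45.48
  [3→4]: (30.32+28.49)/2 × 1 = 29.405
  [4→7]: (28.49+20.75)/2 × 3 = 73.86
  [7→13]: (20.75+10.15)/2 × 6 = 92.7
  Sum = 241.445 µg/mL·hr
Extrapolated tail: C_last / k_e = 10.15 / 0.12 = 84.583
AUC_0→∞ = 241.445 + 84.583 = 326.028 µg/mL·hr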